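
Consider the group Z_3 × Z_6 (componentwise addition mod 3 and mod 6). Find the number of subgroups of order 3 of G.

4

|G| = 18 and 3 | 18, so subgroups of order 3 are possible by Lagrange.
The subgroups of order 3 are: {(0,0), (0,2), (0,4)}; {(0,0), (1,0), (2,0)}; {(0,0), (1,2), (2,4)}; {(0,0), (1,4), (2,2)}.
So G has 4 subgroups of order 3.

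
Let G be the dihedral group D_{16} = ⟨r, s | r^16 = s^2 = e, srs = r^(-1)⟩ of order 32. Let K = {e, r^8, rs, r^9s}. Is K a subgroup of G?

|K| = 4 divides |G| = 32, consistent with Lagrange.
K contains the identity, every element's inverse is in K, and K is closed under ·: it is a subgroup.

Yes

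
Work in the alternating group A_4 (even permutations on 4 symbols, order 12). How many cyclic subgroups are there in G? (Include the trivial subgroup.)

8

Group the elements of G by the cyclic subgroup they generate; each cyclic subgroup of order d accounts for φ(d) elements.
Cyclic subgroups by order — order 1: 1; order 2: 3; order 3: 4.
Total: 8.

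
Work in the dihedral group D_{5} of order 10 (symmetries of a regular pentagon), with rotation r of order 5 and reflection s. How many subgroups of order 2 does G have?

5

|G| = 10 and 2 | 10, so subgroups of order 2 are possible by Lagrange.
The subgroups of order 2 are: {e, r^2s}; {e, r^3s}; {e, r^4s}; {e, rs}; … (5 in all).
So G has 5 subgroups of order 2.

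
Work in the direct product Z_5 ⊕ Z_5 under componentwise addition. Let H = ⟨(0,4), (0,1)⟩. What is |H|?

5

|⟨(0,4)⟩| = 5 and |⟨(0,1)⟩| = 5, so |H| is a multiple of lcm(5, 5) = 5 and divides |G| = 25.
Closing under the operation: H = {(0,0), (0,1), (0,2), (0,3), (0,4)}, so |H| = 5.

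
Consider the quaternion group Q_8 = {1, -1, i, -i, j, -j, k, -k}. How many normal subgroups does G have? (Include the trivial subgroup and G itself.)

G has 6 subgroups. Checking conjugation-invariance by order — order 1: 1/1 normal; order 2: 1/1 normal; order 4: 3/3 normal; order 8: 1/1 normal.
Total normal subgroups: 6.

6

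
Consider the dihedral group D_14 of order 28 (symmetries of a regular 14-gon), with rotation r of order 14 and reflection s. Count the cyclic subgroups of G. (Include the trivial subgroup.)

18

Group the elements of G by the cyclic subgroup they generate; each cyclic subgroup of order d accounts for φ(d) elements.
Cyclic subgroups by order — order 1: 1; order 2: 15; order 7: 1; order 14: 1.
Total: 18.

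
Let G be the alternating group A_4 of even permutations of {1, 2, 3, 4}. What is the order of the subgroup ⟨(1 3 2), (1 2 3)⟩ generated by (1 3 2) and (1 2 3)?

3

|⟨(1 3 2)⟩| = 3 and |⟨(1 2 3)⟩| = 3, so |H| is a multiple of lcm(3, 3) = 3 and divides |G| = 12.
Closing under the operation: H = {e, (1 2 3), (1 3 2)}, so |H| = 3.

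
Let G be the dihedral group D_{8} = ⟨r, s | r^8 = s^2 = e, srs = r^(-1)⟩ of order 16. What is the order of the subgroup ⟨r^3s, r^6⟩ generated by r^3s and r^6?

|⟨r^3s⟩| = 2 and |⟨r^6⟩| = 4, so |H| is a multiple of lcm(2, 4) = 4 and divides |G| = 16.
Closing under the operation: H = {e, r^2, r^4, r^6, rs, r^3s, r^5s, r^7s}, so |H| = 8.

8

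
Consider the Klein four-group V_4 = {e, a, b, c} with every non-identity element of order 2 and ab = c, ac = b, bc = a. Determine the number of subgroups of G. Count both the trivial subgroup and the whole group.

5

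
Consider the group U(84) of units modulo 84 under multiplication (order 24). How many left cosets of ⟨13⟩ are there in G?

12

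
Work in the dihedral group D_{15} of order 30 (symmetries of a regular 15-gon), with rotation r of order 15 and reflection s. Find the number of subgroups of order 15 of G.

|G| = 30 and 15 | 30, so subgroups of order 15 are possible by Lagrange.
The subgroups of order 15 are: {e, r, r^2, r^3, r^4, r^5, r^6, r^7, r^8, r^9, r^10, r^11, r^12, r^13, r^14}.
So G has 1 subgroup of order 15.

1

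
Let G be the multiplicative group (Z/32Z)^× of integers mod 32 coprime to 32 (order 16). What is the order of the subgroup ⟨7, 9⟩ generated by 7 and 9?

8

|⟨7⟩| = 4 and |⟨9⟩| = 4, so |H| is a multiple of lcm(4, 4) = 4 and divides |G| = 16.
Closing under the operation: H = {1, 7, 9, 15, 17, 23, 25, 31}, so |H| = 8.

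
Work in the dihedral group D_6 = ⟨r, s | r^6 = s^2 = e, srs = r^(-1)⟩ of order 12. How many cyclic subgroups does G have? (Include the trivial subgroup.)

Each element a generates a cyclic subgroup ⟨a⟩; distinct elements may generate the same one (a cyclic group of order d has φ(d) generators).
Cyclic subgroups by order — order 1: 1; order 2: 7; order 3: 1; order 6: 1.
Total: 10.

10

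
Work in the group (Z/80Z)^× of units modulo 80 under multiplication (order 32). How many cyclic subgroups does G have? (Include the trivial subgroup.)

A cyclic subgroup of order d is generated by each of its φ(d) elements of order d, so the cyclic subgroups of order d number (#elements of order d)/φ(d).
Cyclic subgroups by order — order 1: 1; order 2: 7; order 4: 12.
Total: 20.

20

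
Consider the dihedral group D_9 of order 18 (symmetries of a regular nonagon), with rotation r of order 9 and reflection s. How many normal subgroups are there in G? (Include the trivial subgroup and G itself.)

4

G has 16 subgroups. Checking conjugation-invariance by order — order 1: 1/1 normal; order 2: 0/9 normal; order 3: 1/1 normal; order 6: 0/3 normal; order 9: 1/1 normal; order 18: 1/1 normal.
Total normal subgroups: 4.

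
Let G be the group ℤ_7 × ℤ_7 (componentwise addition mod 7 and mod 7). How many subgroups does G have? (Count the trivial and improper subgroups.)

|G| = 49, so by Lagrange every subgroup order divides 49. Divisors: 1, 7, 49.
Subgroups by order — order 1: 1; order 7: 8; order 49: 1.
Total: 1 + 8 + 1 = 10.

10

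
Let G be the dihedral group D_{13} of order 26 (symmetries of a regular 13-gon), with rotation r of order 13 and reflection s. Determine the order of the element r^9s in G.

2

Computing powers of r^9s: the smallest k with (r^9s)^k = e is k = 2.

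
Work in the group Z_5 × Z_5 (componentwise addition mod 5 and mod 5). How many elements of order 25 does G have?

0

An element (a,b) has order lcm(ord(a), ord(b)); count pairs with lcm equal to 25.
Enumerating gives 0 such elements.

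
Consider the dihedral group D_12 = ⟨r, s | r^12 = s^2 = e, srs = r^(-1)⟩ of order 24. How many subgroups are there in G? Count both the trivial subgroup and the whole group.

34

|G| = 24, so by Lagrange every subgroup order divides 24. Divisors: 1, 2, 3, 4, 6, 8, 12, 24.
Subgroups by order — order 1: 1; order 2: 13; order 3: 1; order 4: 7; order 6: 5; order 8: 3; order 12: 3; order 24: 1.
Total: 1 + 13 + 1 + 7 + 5 + 3 + 3 + 1 = 34.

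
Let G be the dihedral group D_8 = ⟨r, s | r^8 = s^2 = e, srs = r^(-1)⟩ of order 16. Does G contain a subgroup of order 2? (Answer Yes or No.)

2 | 16. A subgroup of order 2 is {e, r^2s}.

Yes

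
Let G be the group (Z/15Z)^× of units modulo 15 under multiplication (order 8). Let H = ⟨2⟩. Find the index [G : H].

|⟨2⟩| = 4 and |G| = 8.
By Lagrange, [G : H] = |G|/|H| = 8/4 = 2.

2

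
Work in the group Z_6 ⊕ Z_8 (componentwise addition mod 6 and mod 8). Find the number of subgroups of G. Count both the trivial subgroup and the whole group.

22

|G| = 48, so by Lagrange every subgroup order divides 48. Divisors: 1, 2, 3, 4, 6, 8, 12, 16, 24, 48.
Subgroups by order — order 1: 1; order 2: 3; order 3: 1; order 4: 3; order 6: 3; order 8: 3; order 12: 3; order 16: 1; order 24: 3; order 48: 1.
Total: 1 + 3 + 1 + 3 + 3 + 3 + 3 + 1 + 3 + 1 = 22.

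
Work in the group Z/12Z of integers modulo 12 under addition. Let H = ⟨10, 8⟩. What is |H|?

|⟨10⟩| = 6 and |⟨8⟩| = 3, so |H| is a multiple of lcm(6, 3) = 6 and divides |G| = 12.
Closing under the operation: H = {0, 2, 4, 6, 8, 10}, so |H| = 6.

6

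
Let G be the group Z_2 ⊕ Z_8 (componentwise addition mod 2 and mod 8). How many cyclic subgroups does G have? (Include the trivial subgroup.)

Each element a generates a cyclic subgroup ⟨a⟩; distinct elements may generate the same one (a cyclic group of order d has φ(d) generators).
Cyclic subgroups by order — order 1: 1; order 2: 3; order 4: 2; order 8: 2.
Total: 8.

8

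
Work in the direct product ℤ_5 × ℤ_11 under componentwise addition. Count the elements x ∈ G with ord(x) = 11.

10

An element (a,b) has order lcm(ord(a), ord(b)); count pairs with lcm equal to 11.
Enumerating gives 10 such elements.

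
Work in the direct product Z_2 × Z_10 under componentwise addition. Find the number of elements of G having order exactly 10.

12

An element (a,b) has order lcm(ord(a), ord(b)); count pairs with lcm equal to 10.
Enumerating gives 12 such elements.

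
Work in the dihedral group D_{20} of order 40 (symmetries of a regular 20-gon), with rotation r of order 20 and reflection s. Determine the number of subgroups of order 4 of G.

|G| = 40 and 4 | 40, so subgroups of order 4 are possible by Lagrange.
The subgroups of order 4 are: {e, r^10, s, r^10s}; {e, r^10, rs, r^11s}; {e, r^10, r^2s, r^12s}; {e, r^10, r^3s, r^13s}; … (11 in all).
So G has 11 subgroups of order 4.

11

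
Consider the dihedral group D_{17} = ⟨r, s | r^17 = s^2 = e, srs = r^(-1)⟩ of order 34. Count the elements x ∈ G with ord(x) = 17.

16

Enumerating element orders in G gives 16 elements of order 17.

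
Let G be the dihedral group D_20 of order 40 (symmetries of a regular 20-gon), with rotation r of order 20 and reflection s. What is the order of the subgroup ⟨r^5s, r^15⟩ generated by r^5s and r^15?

8

|⟨r^5s⟩| = 2 and |⟨r^15⟩| = 4, so |H| is a multiple of lcm(2, 4) = 4 and divides |G| = 40.
Closing under the operation: H = {e, r^5, r^10, r^15, s, r^5s, r^10s, r^15s}, so |H| = 8.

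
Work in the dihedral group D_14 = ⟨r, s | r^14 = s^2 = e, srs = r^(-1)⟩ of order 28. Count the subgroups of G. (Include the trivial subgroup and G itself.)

28

|G| = 28, so by Lagrange every subgroup order divides 28. Divisors: 1, 2, 4, 7, 14, 28.
Subgroups by order — order 1: 1; order 2: 15; order 4: 7; order 7: 1; order 14: 3; order 28: 1.
Total: 1 + 15 + 7 + 1 + 3 + 1 = 28.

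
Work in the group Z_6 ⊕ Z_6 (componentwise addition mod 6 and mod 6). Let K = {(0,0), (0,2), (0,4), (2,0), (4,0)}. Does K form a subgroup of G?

|K| = 5 does not divide |G| = 36, so by Lagrange K is not a subgroup.

No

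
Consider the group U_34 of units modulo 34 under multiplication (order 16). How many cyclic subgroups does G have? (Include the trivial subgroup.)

Group the elements of G by the cyclic subgroup they generate; each cyclic subgroup of order d accounts for φ(d) elements.
Cyclic subgroups by order — order 1: 1; order 2: 1; order 4: 1; order 8: 1; order 16: 1.
Total: 5.

5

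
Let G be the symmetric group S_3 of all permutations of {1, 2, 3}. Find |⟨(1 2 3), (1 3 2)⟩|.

|⟨(1 2 3)⟩| = 3 and |⟨(1 3 2)⟩| = 3, so |H| is a multiple of lcm(3, 3) = 3 and divides |G| = 6.
Closing under the operation: H = {e, (1 2 3), (1 3 2)}, so |H| = 3.

3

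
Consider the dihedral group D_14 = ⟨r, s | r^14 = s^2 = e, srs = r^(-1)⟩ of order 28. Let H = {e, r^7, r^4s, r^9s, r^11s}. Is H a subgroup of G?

No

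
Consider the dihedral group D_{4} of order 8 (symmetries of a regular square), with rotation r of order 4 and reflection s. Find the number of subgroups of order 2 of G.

5

|G| = 8 and 2 | 8, so subgroups of order 2 are possible by Lagrange.
The subgroups of order 2 are: {e, r^2}; {e, r^2s}; {e, r^3s}; {e, rs}; … (5 in all).
So G has 5 subgroups of order 2.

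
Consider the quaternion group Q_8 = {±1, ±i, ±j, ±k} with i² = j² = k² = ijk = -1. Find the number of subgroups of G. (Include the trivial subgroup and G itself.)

6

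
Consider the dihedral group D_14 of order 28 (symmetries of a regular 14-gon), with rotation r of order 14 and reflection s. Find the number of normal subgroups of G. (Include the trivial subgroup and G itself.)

G has 28 subgroups. Checking conjugation-invariance by order — order 1: 1/1 normal; order 2: 1/15 normal; order 4: 0/7 normal; order 7: 1/1 normal; order 14: 3/3 normal; order 28: 1/1 normal.
Total normal subgroups: 7.

7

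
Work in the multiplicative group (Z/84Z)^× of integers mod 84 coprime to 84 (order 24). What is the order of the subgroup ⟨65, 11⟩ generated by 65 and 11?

|⟨65⟩| = 6 and |⟨11⟩| = 6, so |H| is a multiple of lcm(6, 6) = 6 and divides |G| = 24.
Closing under the operation: H = {1, 11, 23, 25, 29, 37, 43, 53, 65, 67, 71, 79}, so |H| = 12.

12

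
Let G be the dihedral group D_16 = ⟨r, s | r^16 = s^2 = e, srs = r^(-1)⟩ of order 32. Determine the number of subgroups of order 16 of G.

|G| = 32 and 16 | 32, so subgroups of order 16 are possible by Lagrange.
The subgroups of order 16 are: {e, r, r^2, r^3, r^4, r^5, r^6, r^7, r^8, r^9, r^10, r^11, r^12, r^13, r^14, r^15}; {e, r^2, r^4, r^6, r^8, r^10, r^12, r^14, s, r^2s, r^4s, r^6s, r^8s, r^10s, r^12s, r^14s}; {e, r^2, r^4, r^6, r^8, r^10, r^12, r^14, rs, r^3s, r^5s, r^7s, r^9s, r^11s, r^13s, r^15s}.
So G has 3 subgroups of order 16.

3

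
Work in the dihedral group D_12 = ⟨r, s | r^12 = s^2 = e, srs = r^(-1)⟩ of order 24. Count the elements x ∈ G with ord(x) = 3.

The elements of order 3 are: r^4, r^8.
That's 2.

2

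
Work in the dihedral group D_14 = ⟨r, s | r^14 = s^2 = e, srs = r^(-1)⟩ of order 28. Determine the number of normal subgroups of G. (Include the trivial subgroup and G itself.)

7

G has 28 subgroups. Checking conjugation-invariance by order — order 1: 1/1 normal; order 2: 1/15 normal; order 4: 0/7 normal; order 7: 1/1 normal; order 14: 3/3 normal; order 28: 1/1 normal.
Total normal subgroups: 7.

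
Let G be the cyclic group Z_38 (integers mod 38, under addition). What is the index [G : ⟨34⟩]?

|⟨34⟩| = 19 and |G| = 38.
By Lagrange, [G : H] = |G|/|H| = 38/19 = 2.

2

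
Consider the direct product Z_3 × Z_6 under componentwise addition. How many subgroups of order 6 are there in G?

|G| = 18 and 6 | 18, so subgroups of order 6 are possible by Lagrange.
The subgroups of order 6 are: {(0,0), (0,1), (0,2), (0,3), (0,4), (0,5)}; {(0,0), (0,3), (1,0), (1,3), (2,0), (2,3)}; {(0,0), (0,3), (1,1), (1,4), (2,2), (2,5)}; {(0,0), (0,3), (1,2), (1,5), (2,1), (2,4)}.
So G has 4 subgroups of order 6.

4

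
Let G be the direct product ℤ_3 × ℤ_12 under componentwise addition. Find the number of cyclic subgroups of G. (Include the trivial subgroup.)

15

Group the elements of G by the cyclic subgroup they generate; each cyclic subgroup of order d accounts for φ(d) elements.
Cyclic subgroups by order — order 1: 1; order 2: 1; order 3: 4; order 4: 1; order 6: 4; order 12: 4.
Total: 15.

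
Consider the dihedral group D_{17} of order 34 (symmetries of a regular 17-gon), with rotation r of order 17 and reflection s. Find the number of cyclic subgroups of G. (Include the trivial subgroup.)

Group the elements of G by the cyclic subgroup they generate; each cyclic subgroup of order d accounts for φ(d) elements.
Cyclic subgroups by order — order 1: 1; order 2: 17; order 17: 1.
Total: 19.

19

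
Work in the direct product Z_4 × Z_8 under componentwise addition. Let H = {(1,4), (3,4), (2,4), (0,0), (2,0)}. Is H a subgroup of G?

|H| = 5 does not divide |G| = 32, so by Lagrange H is not a subgroup.

No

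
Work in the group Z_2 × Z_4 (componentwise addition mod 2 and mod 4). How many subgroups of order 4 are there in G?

|G| = 8 and 4 | 8, so subgroups of order 4 are possible by Lagrange.
The subgroups of order 4 are: {(0,0), (0,1), (0,2), (0,3)}; {(0,0), (0,2), (1,0), (1,2)}; {(0,0), (0,2), (1,1), (1,3)}.
So G has 3 subgroups of order 4.

3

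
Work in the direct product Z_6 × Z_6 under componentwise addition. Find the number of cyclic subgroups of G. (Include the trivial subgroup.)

Each element a generates a cyclic subgroup ⟨a⟩; distinct elements may generate the same one (a cyclic group of order d has φ(d) generators).
Cyclic subgroups by order — order 1: 1; order 2: 3; order 3: 4; order 6: 12.
Total: 20.

20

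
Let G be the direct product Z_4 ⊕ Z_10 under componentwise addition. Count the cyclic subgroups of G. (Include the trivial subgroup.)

12

Group the elements of G by the cyclic subgroup they generate; each cyclic subgroup of order d accounts for φ(d) elements.
Cyclic subgroups by order — order 1: 1; order 2: 3; order 4: 2; order 5: 1; order 10: 3; order 20: 2.
Total: 12.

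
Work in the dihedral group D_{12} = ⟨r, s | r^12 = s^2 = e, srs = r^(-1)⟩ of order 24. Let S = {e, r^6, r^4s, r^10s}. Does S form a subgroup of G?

Yes

|S| = 4 divides |G| = 24, consistent with Lagrange.
S contains the identity, every element's inverse is in S, and S is closed under ·: it is a subgroup.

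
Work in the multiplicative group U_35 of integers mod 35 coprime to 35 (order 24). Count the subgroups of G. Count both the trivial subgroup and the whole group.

16

|G| = 24, so by Lagrange every subgroup order divides 24. Divisors: 1, 2, 3, 4, 6, 8, 12, 24.
Subgroups by order — order 1: 1; order 2: 3; order 3: 1; order 4: 3; order 6: 3; order 8: 1; order 12: 3; order 24: 1.
Total: 1 + 3 + 1 + 3 + 3 + 1 + 3 + 1 = 16.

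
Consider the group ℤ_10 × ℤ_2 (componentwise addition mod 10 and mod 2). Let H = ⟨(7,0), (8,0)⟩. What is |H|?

|⟨(7,0)⟩| = 10 and |⟨(8,0)⟩| = 5, so |H| is a multiple of lcm(10, 5) = 10 and divides |G| = 20.
Closing under the operation: H = {(0,0), (1,0), (2,0), (3,0), (4,0), (5,0), (6,0), (7,0), (8,0), (9,0)}, so |H| = 10.

10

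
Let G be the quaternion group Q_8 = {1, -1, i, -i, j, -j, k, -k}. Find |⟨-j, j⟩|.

|⟨-j⟩| = 4 and |⟨j⟩| = 4, so |H| is a multiple of lcm(4, 4) = 4 and divides |G| = 8.
Closing under the operation: H = {1, -1, j, -j}, so |H| = 4.

4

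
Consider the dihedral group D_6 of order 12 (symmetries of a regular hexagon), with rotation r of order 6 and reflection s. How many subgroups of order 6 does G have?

|G| = 12 and 6 | 12, so subgroups of order 6 are possible by Lagrange.
The subgroups of order 6 are: {e, r, r^2, r^3, r^4, r^5}; {e, r^2, r^4, s, r^2s, r^4s}; {e, r^2, r^4, rs, r^3s, r^5s}.
So G has 3 subgroups of order 6.

3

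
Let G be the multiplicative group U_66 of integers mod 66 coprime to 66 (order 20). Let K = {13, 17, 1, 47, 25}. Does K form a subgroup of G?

17 ∈ K but its inverse 35 ∉ K, so K is not a subgroup.

No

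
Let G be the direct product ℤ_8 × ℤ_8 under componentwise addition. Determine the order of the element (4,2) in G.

The order of (4,2) in Z_8 × Z_8 is lcm(ord(4) in Z_8, ord(2) in Z_8).
ord(4) = 2 and ord(2) = 4, so |⟨(4,2)⟩| = lcm(2, 4) = 4.

4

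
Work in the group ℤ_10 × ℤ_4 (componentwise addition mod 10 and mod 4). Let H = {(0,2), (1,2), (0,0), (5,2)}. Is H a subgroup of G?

(1,2) ∈ H but its inverse (9,2) ∉ H, so H is not a subgroup.

No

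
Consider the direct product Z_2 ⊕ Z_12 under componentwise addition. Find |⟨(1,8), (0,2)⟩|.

12

|⟨(1,8)⟩| = 6 and |⟨(0,2)⟩| = 6, so |H| is a multiple of lcm(6, 6) = 6 and divides |G| = 24.
Closing under the operation: H = {(0,0), (0,2), (0,4), (0,6), (0,8), (0,10), (1,0), (1,2), (1,4), (1,6), (1,8), (1,10)}, so |H| = 12.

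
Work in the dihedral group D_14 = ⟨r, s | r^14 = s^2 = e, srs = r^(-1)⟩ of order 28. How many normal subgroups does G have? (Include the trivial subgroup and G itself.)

G has 28 subgroups. Checking conjugation-invariance by order — order 1: 1/1 normal; order 2: 1/15 normal; order 4: 0/7 normal; order 7: 1/1 normal; order 14: 3/3 normal; order 28: 1/1 normal.
Total normal subgroups: 7.

7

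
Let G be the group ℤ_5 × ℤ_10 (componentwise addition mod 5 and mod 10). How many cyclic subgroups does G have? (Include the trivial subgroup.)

14

Each element a generates a cyclic subgroup ⟨a⟩; distinct elements may generate the same one (a cyclic group of order d has φ(d) generators).
Cyclic subgroups by order — order 1: 1; order 2: 1; order 5: 6; order 10: 6.
Total: 14.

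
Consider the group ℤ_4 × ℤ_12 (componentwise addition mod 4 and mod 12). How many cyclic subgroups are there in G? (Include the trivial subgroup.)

20

A cyclic subgroup of order d is generated by each of its φ(d) elements of order d, so the cyclic subgroups of order d number (#elements of order d)/φ(d).
Cyclic subgroups by order — order 1: 1; order 2: 3; order 3: 1; order 4: 6; order 6: 3; order 12: 6.
Total: 20.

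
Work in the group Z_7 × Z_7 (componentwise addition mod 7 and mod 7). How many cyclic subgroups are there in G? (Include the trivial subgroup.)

Each element a generates a cyclic subgroup ⟨a⟩; distinct elements may generate the same one (a cyclic group of order d has φ(d) generators).
Cyclic subgroups by order — order 1: 1; order 7: 8.
Total: 9.

9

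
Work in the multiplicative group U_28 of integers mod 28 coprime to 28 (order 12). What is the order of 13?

Compute successive powers of 13 mod 28: 13, 1; 13^2 ≡ 1 (mod 28).
So |⟨13⟩| = 2.

2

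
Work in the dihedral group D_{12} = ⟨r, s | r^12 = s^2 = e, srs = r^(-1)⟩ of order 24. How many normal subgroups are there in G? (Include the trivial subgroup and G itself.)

9

G has 34 subgroups. Checking conjugation-invariance by order — order 1: 1/1 normal; order 2: 1/13 normal; order 3: 1/1 normal; order 4: 1/7 normal; order 6: 1/5 normal; order 8: 0/3 normal; order 12: 3/3 normal; order 24: 1/1 normal.
Total normal subgroups: 9.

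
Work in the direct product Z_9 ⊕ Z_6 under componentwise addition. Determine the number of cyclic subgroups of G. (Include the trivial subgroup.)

16

A cyclic subgroup of order d is generated by each of its φ(d) elements of order d, so the cyclic subgroups of order d number (#elements of order d)/φ(d).
Cyclic subgroups by order — order 1: 1; order 2: 1; order 3: 4; order 6: 4; order 9: 3; order 18: 3.
Total: 16.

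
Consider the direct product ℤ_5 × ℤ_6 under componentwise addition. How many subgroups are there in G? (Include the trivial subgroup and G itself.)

8

|G| = 30, so by Lagrange every subgroup order divides 30. Divisors: 1, 2, 3, 5, 6, 10, 15, 30.
Subgroups by order — order 1: 1; order 2: 1; order 3: 1; order 5: 1; order 6: 1; order 10: 1; order 15: 1; order 30: 1.
Total: 1 + 1 + 1 + 1 + 1 + 1 + 1 + 1 = 8.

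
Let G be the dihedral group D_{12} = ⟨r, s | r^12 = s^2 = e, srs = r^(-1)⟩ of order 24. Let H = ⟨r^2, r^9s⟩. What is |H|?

|⟨r^2⟩| = 6 and |⟨r^9s⟩| = 2, so |H| is a multiple of lcm(6, 2) = 6 and divides |G| = 24.
Closing under the operation: H = {e, r^2, r^4, r^6, r^8, r^10, rs, r^3s, r^5s, r^7s, r^9s, r^11s}, so |H| = 12.

12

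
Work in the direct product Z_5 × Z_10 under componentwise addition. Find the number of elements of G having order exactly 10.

24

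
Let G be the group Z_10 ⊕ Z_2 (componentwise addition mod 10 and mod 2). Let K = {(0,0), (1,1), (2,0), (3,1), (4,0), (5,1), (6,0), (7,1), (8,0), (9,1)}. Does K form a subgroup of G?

|K| = 10 divides |G| = 20, consistent with Lagrange.
K contains the identity, every element's inverse is in K, and K is closed under +: it is a subgroup.
In fact K = ⟨(7,1)⟩.

Yes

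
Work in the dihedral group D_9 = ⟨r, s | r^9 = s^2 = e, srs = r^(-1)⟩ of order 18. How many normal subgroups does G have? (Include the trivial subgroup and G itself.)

G has 16 subgroups. Checking conjugation-invariance by order — order 1: 1/1 normal; order 2: 0/9 normal; order 3: 1/1 normal; order 6: 0/3 normal; order 9: 1/1 normal; order 18: 1/1 normal.
Total normal subgroups: 4.

4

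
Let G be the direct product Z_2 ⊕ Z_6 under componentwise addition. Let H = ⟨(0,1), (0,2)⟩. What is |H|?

6

|⟨(0,1)⟩| = 6 and |⟨(0,2)⟩| = 3, so |H| is a multiple of lcm(6, 3) = 6 and divides |G| = 12.
Closing under the operation: H = {(0,0), (0,1), (0,2), (0,3), (0,4), (0,5)}, so |H| = 6.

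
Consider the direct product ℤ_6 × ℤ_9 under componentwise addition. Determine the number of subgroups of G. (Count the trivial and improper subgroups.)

|G| = 54, so by Lagrange every subgroup order divides 54. Divisors: 1, 2, 3, 6, 9, 18, 27, 54.
Subgroups by order — order 1: 1; order 2: 1; order 3: 4; order 6: 4; order 9: 4; order 18: 4; order 27: 1; order 54: 1.
Total: 1 + 1 + 4 + 4 + 4 + 4 + 1 + 1 = 20.

20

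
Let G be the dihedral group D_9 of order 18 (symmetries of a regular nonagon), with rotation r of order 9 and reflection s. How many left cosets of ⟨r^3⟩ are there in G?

6

|⟨r^3⟩| = 3 and |G| = 18.
By Lagrange, [G : H] = |G|/|H| = 18/3 = 6.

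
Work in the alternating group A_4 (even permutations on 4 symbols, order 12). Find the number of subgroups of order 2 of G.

3

|G| = 12 and 2 | 12, so subgroups of order 2 are possible by Lagrange.
The subgroups of order 2 are: {e, (1 2)(3 4)}; {e, (1 3)(2 4)}; {e, (1 4)(2 3)}.
So G has 3 subgroups of order 2.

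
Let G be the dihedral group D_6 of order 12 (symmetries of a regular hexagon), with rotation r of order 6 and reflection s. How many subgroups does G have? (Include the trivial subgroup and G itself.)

16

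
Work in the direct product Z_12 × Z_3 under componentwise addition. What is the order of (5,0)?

12

The order of (5,0) in Z_12 × Z_3 is lcm(ord(5) in Z_12, ord(0) in Z_3).
ord(5) = 12 and ord(0) = 1, so |⟨(5,0)⟩| = lcm(12, 1) = 12.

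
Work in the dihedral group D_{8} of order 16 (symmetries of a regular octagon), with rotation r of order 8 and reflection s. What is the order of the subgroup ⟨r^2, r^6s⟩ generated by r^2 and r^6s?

8

|⟨r^2⟩| = 4 and |⟨r^6s⟩| = 2, so |H| is a multiple of lcm(4, 2) = 4 and divides |G| = 16.
Closing under the operation: H = {e, r^2, r^4, r^6, s, r^2s, r^4s, r^6s}, so |H| = 8.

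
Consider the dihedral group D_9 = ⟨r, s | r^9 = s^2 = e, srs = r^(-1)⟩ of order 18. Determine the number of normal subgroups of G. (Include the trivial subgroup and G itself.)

G has 16 subgroups. Checking conjugation-invariance by order — order 1: 1/1 normal; order 2: 0/9 normal; order 3: 1/1 normal; order 6: 0/3 normal; order 9: 1/1 normal; order 18: 1/1 normal.
Total normal subgroups: 4.

4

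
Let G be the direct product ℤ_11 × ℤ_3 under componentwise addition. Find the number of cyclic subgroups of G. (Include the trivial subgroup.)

4

Group the elements of G by the cyclic subgroup they generate; each cyclic subgroup of order d accounts for φ(d) elements.
Cyclic subgroups by order — order 1: 1; order 3: 1; order 11: 1; order 33: 1.
Total: 4.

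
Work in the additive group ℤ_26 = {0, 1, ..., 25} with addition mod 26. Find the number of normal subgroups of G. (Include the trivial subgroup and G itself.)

G is abelian, so every subgroup is normal.
G has 4 subgroups in total, hence 4 normal subgroups.

4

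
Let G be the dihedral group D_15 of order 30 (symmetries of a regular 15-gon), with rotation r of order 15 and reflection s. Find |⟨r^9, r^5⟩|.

|⟨r^9⟩| = 5 and |⟨r^5⟩| = 3, so |H| is a multiple of lcm(5, 3) = 15 and divides |G| = 30.
Closing under the operation: H = {e, r, r^2, r^3, r^4, r^5, r^6, r^7, r^8, r^9, r^10, r^11, r^12, r^13, r^14}, so |H| = 15.

15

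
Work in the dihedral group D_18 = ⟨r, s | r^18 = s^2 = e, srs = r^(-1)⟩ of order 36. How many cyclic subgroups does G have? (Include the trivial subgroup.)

Each element a generates a cyclic subgroup ⟨a⟩; distinct elements may generate the same one (a cyclic group of order d has φ(d) generators).
Cyclic subgroups by order — order 1: 1; order 2: 19; order 3: 1; order 6: 1; order 9: 1; order 18: 1.
Total: 24.

24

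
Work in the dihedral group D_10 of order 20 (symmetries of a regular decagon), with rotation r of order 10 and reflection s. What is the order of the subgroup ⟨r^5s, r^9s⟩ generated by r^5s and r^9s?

10

|⟨r^5s⟩| = 2 and |⟨r^9s⟩| = 2, so |H| is a multiple of lcm(2, 2) = 2 and divides |G| = 20.
Closing under the operation: H = {e, r^2, r^4, r^6, r^8, rs, r^3s, r^5s, r^7s, r^9s}, so |H| = 10.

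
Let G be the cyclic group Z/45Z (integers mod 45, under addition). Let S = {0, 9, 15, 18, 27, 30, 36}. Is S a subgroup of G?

|S| = 7 does not divide |G| = 45, so by Lagrange S is not a subgroup.

No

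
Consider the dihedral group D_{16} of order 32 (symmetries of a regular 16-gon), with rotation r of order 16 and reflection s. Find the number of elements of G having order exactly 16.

8

The elements of order 16 are: r, r^3, r^5, r^7, r^9, r^11, r^13, r^15.
That's 8.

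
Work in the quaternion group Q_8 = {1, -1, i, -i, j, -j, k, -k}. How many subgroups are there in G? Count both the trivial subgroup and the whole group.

6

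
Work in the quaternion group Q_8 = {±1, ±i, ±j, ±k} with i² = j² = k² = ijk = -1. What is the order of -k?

4

Computing powers of -k: the smallest k with (-k)^k = e is k = 4.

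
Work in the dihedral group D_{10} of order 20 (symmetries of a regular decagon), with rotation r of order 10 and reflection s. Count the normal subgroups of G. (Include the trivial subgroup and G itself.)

7

G has 22 subgroups. Checking conjugation-invariance by order — order 1: 1/1 normal; order 2: 1/11 normal; order 4: 0/5 normal; order 5: 1/1 normal; order 10: 3/3 normal; order 20: 1/1 normal.
Total normal subgroups: 7.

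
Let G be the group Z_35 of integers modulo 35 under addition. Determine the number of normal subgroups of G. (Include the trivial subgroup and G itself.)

4

G is abelian, so every subgroup is normal.
G has 4 subgroups in total, hence 4 normal subgroups.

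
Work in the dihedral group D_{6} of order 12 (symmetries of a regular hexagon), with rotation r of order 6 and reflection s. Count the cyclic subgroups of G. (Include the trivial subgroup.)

Each element a generates a cyclic subgroup ⟨a⟩; distinct elements may generate the same one (a cyclic group of order d has φ(d) generators).
Cyclic subgroups by order — order 1: 1; order 2: 7; order 3: 1; order 6: 1.
Total: 10.

10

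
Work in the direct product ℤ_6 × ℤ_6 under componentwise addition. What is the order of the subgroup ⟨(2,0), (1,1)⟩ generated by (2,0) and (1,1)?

18

|⟨(2,0)⟩| = 3 and |⟨(1,1)⟩| = 6, so |H| is a multiple of lcm(3, 6) = 6 and divides |G| = 36.
Closing under the operation: H = {(0,0), (0,2), (0,4), (1,1), (1,3), (1,5), (2,0), (2,2), (2,4), (3,1), (3,3), (3,5), (4,0), (4,2), (4,4), (5,1), (5,3), (5,5)}, so |H| = 18.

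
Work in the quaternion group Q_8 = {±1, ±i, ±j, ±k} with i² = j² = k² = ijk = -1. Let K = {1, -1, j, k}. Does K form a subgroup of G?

No

k ∈ K but its inverse -k ∉ K, so K is not a subgroup.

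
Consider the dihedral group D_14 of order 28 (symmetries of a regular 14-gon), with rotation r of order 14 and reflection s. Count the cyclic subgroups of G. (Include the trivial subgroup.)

18

Each element a generates a cyclic subgroup ⟨a⟩; distinct elements may generate the same one (a cyclic group of order d has φ(d) generators).
Cyclic subgroups by order — order 1: 1; order 2: 15; order 7: 1; order 14: 1.
Total: 18.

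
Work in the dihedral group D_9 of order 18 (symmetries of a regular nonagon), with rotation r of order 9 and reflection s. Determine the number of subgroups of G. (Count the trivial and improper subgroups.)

16

|G| = 18, so by Lagrange every subgroup order divides 18. Divisors: 1, 2, 3, 6, 9, 18.
Subgroups by order — order 1: 1; order 2: 9; order 3: 1; order 6: 3; order 9: 1; order 18: 1.
Total: 1 + 9 + 1 + 3 + 1 + 1 = 16.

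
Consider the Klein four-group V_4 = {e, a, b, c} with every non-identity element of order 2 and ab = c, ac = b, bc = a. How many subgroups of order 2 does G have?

3

|G| = 4 and 2 | 4, so subgroups of order 2 are possible by Lagrange.
The subgroups of order 2 are: {e, a}; {e, b}; {e, c}.
So G has 3 subgroups of order 2.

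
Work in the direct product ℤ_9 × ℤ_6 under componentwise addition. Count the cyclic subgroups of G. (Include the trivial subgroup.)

16

Group the elements of G by the cyclic subgroup they generate; each cyclic subgroup of order d accounts for φ(d) elements.
Cyclic subgroups by order — order 1: 1; order 2: 1; order 3: 4; order 6: 4; order 9: 3; order 18: 3.
Total: 16.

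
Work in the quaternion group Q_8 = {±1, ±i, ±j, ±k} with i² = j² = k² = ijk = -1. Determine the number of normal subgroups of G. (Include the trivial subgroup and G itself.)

G has 6 subgroups. Checking conjugation-invariance by order — order 1: 1/1 normal; order 2: 1/1 normal; order 4: 3/3 normal; order 8: 1/1 normal.
Total normal subgroups: 6.

6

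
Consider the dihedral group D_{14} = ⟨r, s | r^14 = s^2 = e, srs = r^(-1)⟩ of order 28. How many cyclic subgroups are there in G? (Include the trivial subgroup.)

18

Each element a generates a cyclic subgroup ⟨a⟩; distinct elements may generate the same one (a cyclic group of order d has φ(d) generators).
Cyclic subgroups by order — order 1: 1; order 2: 15; order 7: 1; order 14: 1.
Total: 18.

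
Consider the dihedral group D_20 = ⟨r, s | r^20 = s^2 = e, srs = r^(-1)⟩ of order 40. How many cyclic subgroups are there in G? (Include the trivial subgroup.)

Each element a generates a cyclic subgroup ⟨a⟩; distinct elements may generate the same one (a cyclic group of order d has φ(d) generators).
Cyclic subgroups by order — order 1: 1; order 2: 21; order 4: 1; order 5: 1; order 10: 1; order 20: 1.
Total: 26.

26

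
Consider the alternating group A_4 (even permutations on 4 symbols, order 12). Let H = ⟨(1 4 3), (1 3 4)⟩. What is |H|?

|⟨(1 4 3)⟩| = 3 and |⟨(1 3 4)⟩| = 3, so |H| is a multiple of lcm(3, 3) = 3 and divides |G| = 12.
Closing under the operation: H = {e, (1 3 4), (1 4 3)}, so |H| = 3.

3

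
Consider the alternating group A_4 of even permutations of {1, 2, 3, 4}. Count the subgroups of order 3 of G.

|G| = 12 and 3 | 12, so subgroups of order 3 are possible by Lagrange.
The subgroups of order 3 are: {e, (1 2 3), (1 3 2)}; {e, (1 2 4), (1 4 2)}; {e, (1 3 4), (1 4 3)}; {e, (2 3 4), (2 4 3)}.
So G has 4 subgroups of order 3.

4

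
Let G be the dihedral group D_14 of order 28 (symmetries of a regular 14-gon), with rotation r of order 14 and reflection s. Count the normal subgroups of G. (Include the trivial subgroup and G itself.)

G has 28 subgroups. Checking conjugation-invariance by order — order 1: 1/1 normal; order 2: 1/15 normal; order 4: 0/7 normal; order 7: 1/1 normal; order 14: 3/3 normal; order 28: 1/1 normal.
Total normal subgroups: 7.

7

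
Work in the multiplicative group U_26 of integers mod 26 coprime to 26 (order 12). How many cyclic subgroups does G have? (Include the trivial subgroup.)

6

A cyclic subgroup of order d is generated by each of its φ(d) elements of order d, so the cyclic subgroups of order d number (#elements of order d)/φ(d).
Cyclic subgroups by order — order 1: 1; order 2: 1; order 3: 1; order 4: 1; order 6: 1; order 12: 1.
Total: 6.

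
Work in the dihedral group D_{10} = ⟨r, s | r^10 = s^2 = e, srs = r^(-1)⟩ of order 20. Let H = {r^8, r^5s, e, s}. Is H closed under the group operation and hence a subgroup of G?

No

r^8 ∈ H but its inverse r^2 ∉ H, so H is not a subgroup.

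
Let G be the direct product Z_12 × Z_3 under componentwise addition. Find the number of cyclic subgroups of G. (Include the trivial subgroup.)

15

Each element a generates a cyclic subgroup ⟨a⟩; distinct elements may generate the same one (a cyclic group of order d has φ(d) generators).
Cyclic subgroups by order — order 1: 1; order 2: 1; order 3: 4; order 4: 1; order 6: 4; order 12: 4.
Total: 15.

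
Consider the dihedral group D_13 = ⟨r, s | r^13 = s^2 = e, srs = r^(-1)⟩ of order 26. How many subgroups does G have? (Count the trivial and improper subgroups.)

|G| = 26, so by Lagrange every subgroup order divides 26. Divisors: 1, 2, 13, 26.
Subgroups by order — order 1: 1; order 2: 13; order 13: 1; order 26: 1.
Total: 1 + 13 + 1 + 1 = 16.

16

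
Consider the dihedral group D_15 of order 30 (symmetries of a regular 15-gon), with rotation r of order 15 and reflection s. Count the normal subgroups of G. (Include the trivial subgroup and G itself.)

G has 28 subgroups. Checking conjugation-invariance by order — order 1: 1/1 normal; order 2: 0/15 normal; order 3: 1/1 normal; order 5: 1/1 normal; order 6: 0/5 normal; order 10: 0/3 normal; order 15: 1/1 normal; order 30: 1/1 normal.
Total normal subgroups: 5.

5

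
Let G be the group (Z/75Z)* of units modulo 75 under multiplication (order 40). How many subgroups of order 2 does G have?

|G| = 40 and 2 | 40, so subgroups of order 2 are possible by Lagrange.
The subgroups of order 2 are: {1, 26}; {1, 49}; {1, 74}.
So G has 3 subgroups of order 2.

3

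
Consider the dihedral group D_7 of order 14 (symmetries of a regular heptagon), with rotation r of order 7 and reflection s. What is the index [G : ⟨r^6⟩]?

|⟨r^6⟩| = 7 and |G| = 14.
By Lagrange, [G : H] = |G|/|H| = 14/7 = 2.

2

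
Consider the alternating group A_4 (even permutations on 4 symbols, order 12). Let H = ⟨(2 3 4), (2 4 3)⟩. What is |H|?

3

|⟨(2 3 4)⟩| = 3 and |⟨(2 4 3)⟩| = 3, so |H| is a multiple of lcm(3, 3) = 3 and divides |G| = 12.
Closing under the operation: H = {e, (2 3 4), (2 4 3)}, so |H| = 3.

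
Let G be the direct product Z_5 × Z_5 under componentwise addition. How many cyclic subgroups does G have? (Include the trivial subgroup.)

Group the elements of G by the cyclic subgroup they generate; each cyclic subgroup of order d accounts for φ(d) elements.
Cyclic subgroups by order — order 1: 1; order 5: 6.
Total: 7.

7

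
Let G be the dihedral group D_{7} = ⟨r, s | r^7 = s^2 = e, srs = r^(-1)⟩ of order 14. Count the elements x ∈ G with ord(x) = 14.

0

No element of G has order 14 (even though 14 | 14).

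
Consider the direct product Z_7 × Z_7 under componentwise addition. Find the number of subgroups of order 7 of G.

|G| = 49 and 7 | 49, so subgroups of order 7 are possible by Lagrange.
The subgroups of order 7 are: {(0,0), (0,1), (0,2), (0,3), (0,4), (0,5), (0,6)}; {(0,0), (1,0), (2,0), (3,0), (4,0), (5,0), (6,0)}; {(0,0), (1,1), (2,2), (3,3), (4,4), (5,5), (6,6)}; {(0,0), (1,2), (2,4), (3,6), (4,1), (5,3), (6,5)}; … (8 in all).
So G has 8 subgroups of order 7.

8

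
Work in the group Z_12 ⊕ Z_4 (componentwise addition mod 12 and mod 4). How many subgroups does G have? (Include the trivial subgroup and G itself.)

30

|G| = 48, so by Lagrange every subgroup order divides 48. Divisors: 1, 2, 3, 4, 6, 8, 12, 16, 24, 48.
Subgroups by order — order 1: 1; order 2: 3; order 3: 1; order 4: 7; order 6: 3; order 8: 3; order 12: 7; order 16: 1; order 24: 3; order 48: 1.
Total: 1 + 3 + 1 + 7 + 3 + 3 + 7 + 1 + 3 + 1 = 30.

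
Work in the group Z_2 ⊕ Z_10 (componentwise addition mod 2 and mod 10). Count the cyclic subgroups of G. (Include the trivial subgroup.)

Each element a generates a cyclic subgroup ⟨a⟩; distinct elements may generate the same one (a cyclic group of order d has φ(d) generators).
Cyclic subgroups by order — order 1: 1; order 2: 3; order 5: 1; order 10: 3.
Total: 8.

8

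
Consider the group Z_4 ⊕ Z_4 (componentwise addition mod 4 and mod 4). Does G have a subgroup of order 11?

11 does not divide |G| = 16, so by Lagrange no subgroup of order 11 exists.

No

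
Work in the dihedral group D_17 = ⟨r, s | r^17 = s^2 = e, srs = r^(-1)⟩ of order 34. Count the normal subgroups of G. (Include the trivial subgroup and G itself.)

3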